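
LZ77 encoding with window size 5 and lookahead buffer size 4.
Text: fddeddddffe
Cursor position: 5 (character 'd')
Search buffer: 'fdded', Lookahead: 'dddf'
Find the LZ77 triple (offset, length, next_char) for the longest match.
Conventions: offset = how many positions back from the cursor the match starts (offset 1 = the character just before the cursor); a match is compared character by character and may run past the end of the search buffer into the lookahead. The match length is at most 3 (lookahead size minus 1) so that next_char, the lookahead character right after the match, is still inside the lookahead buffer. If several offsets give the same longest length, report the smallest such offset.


Try each offset into the search buffer:
  offset=1 (pos 4, char 'd'): match length 3
  offset=2 (pos 3, char 'e'): match length 0
  offset=3 (pos 2, char 'd'): match length 1
  offset=4 (pos 1, char 'd'): match length 2
  offset=5 (pos 0, char 'f'): match length 0
Longest match has length 3 at offset 1.
next_char = character at position 5 + 3 = 8 -> 'f'

Best match: offset=1, length=3 (matching 'ddd' starting at position 4)
LZ77 triple: (1, 3, 'f')


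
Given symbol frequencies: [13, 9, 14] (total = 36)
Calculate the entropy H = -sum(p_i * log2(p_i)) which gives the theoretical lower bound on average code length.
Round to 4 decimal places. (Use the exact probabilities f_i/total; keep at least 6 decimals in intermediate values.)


Per-symbol terms -p_i * log2(p_i) with p_i = f_i/36:
  p = 13/36 = 0.361111: log2(p) = -1.469485, -p*log2(p) = 0.530647
  p = 9/36 = 0.250000: log2(p) = -2.000000, -p*log2(p) = 0.500000
  p = 14/36 = 0.388889: log2(p) = -1.362570, -p*log2(p) = 0.529888
H = 0.530647 + 0.500000 + 0.529888 = 1.560535

H = 1.5605 bits/symbol


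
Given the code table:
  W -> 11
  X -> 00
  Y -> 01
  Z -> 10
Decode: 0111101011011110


Decoding:
01 -> Y
11 -> W
10 -> Z
10 -> Z
11 -> W
01 -> Y
11 -> W
10 -> Z


Result: YWZZWYWZ


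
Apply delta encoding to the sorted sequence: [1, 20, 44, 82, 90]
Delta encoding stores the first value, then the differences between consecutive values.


First value: 1
Deltas:
  20 - 1 = 19
  44 - 20 = 24
  82 - 44 = 38
  90 - 82 = 8


Delta encoded: [1, 19, 24, 38, 8]


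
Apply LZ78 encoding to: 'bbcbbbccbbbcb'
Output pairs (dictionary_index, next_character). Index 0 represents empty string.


LZ78 encoding steps:
Dictionary: {0: ''}
Step 1: w='' (idx 0), next='b' -> output (0, 'b'), add 'b' as idx 1
Step 2: w='b' (idx 1), next='c' -> output (1, 'c'), add 'bc' as idx 2
Step 3: w='b' (idx 1), next='b' -> output (1, 'b'), add 'bb' as idx 3
Step 4: w='bc' (idx 2), next='c' -> output (2, 'c'), add 'bcc' as idx 4
Step 5: w='bb' (idx 3), next='b' -> output (3, 'b'), add 'bbb' as idx 5
Step 6: w='' (idx 0), next='c' -> output (0, 'c'), add 'c' as idx 6
Step 7: w='b' (idx 1), end of input -> output (1, '')


Encoded: [(0, 'b'), (1, 'c'), (1, 'b'), (2, 'c'), (3, 'b'), (0, 'c'), (1, '')]


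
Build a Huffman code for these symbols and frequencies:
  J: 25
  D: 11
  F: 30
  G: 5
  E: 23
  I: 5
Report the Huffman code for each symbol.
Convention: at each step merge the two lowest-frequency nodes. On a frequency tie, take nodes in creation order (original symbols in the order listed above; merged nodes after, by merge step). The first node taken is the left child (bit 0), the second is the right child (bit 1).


Huffman tree construction:
Step 1: Merge G(5) + I(5) = 10
Step 2: Merge (G+I)(10) + D(11) = 21
Step 3: Merge ((G+I)+D)(21) + E(23) = 44
Step 4: Merge J(25) + F(30) = 55
Step 5: Merge (((G+I)+D)+E)(44) + (J+F)(55) = 99
Read each symbol's code off the tree from the root (left child = 0, right child = 1).

Codes:
  J: 10 (length 2)
  D: 001 (length 3)
  F: 11 (length 2)
  G: 0000 (length 4)
  E: 01 (length 2)
  I: 0001 (length 4)
Average code length: 229/99 = 2.3131 bits/symbol


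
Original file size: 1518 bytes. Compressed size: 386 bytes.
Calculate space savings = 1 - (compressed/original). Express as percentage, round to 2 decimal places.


ratio = compressed/original = 386/1518 = 0.254282
savings = 1 - ratio = 1 - 0.254282 = 0.745718
as a percentage: 0.745718 * 100 = 74.57%

Space savings = 1 - 386/1518 = 74.57%


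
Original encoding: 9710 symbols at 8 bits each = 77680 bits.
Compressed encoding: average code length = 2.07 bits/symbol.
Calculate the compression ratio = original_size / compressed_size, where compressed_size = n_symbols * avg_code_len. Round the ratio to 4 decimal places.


original_size = n_symbols * orig_bits = 9710 * 8 = 77680 bits
compressed_size = n_symbols * avg_code_len = 9710 * 2.07 = 20099.7 bits
ratio = original_size / compressed_size = 77680 / 20099.7 = 3.8647

Compression ratio = 3.8647


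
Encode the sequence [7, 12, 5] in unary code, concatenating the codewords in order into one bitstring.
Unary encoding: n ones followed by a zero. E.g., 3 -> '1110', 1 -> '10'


Encode each number as n ones followed by a terminating 0:
  7 -> 11111110 (8 bits)
  12 -> 1111111111110 (13 bits)
  5 -> 111110 (6 bits)
Total length = 8 + 13 + 6 = 27 bits.

Unary([7, 12, 5]) = 111111101111111111110111110 (27 bits)


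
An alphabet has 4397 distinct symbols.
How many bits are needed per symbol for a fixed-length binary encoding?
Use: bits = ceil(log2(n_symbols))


log2(4397) = 12.1023
Bracket: 2^12 = 4096 < 4397 <= 2^13 = 8192
So ceil(log2(4397)) = 13

bits = ceil(log2(4397)) = ceil(12.1023) = 13 bits


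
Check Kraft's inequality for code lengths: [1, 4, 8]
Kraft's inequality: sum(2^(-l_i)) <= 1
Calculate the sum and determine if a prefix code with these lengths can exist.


Sum = 2^(-1) + 2^(-4) + 2^(-8)
    = 0.5 + 0.0625 + 0.00390625
    = 145/256 = 0.56640625
Since 0.56640625 <= 1, Kraft's inequality IS satisfied.
A prefix code with these lengths CAN exist.

Kraft sum = 0.56640625. Satisfied.


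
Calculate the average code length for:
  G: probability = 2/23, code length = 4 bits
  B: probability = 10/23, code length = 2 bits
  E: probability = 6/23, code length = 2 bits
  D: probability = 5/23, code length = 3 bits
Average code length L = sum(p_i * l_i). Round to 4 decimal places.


Weighted contributions p_i * l_i:
  G: (2/23) * 4 = 8/23
  B: (10/23) * 2 = 20/23
  E: (6/23) * 2 = 12/23
  D: (5/23) * 3 = 15/23
Sum = (8 + 20 + 12 + 15)/23 = 55/23

L = 55/23 = 2.3913 bits/symbol


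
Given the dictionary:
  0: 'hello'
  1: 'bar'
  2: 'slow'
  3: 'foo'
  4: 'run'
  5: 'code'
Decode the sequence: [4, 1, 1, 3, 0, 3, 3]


Look up each index in the dictionary:
  4 -> 'run'
  1 -> 'bar'
  1 -> 'bar'
  3 -> 'foo'
  0 -> 'hello'
  3 -> 'foo'
  3 -> 'foo'

Decoded: "run bar bar foo hello foo foo"


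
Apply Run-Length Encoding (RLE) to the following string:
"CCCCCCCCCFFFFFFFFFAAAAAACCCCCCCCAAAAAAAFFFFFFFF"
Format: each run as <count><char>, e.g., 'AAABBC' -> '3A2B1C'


Scanning runs left to right:
  i=0: run of 'C' x 9 -> '9C'
  i=9: run of 'F' x 9 -> '9F'
  i=18: run of 'A' x 6 -> '6A'
  i=24: run of 'C' x 8 -> '8C'
  i=32: run of 'A' x 7 -> '7A'
  i=39: run of 'F' x 8 -> '8F'

RLE = 9C9F6A8C7A8F


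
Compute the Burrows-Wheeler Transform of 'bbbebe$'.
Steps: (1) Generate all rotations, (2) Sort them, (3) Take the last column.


Rotations (sorted):
  0: $bbbebe -> last char: e
  1: bbbebe$ -> last char: $
  2: bbebe$b -> last char: b
  3: be$bbbe -> last char: e
  4: bebe$bb -> last char: b
  5: e$bbbeb -> last char: b
  6: ebe$bbb -> last char: b


BWT = e$bebbb


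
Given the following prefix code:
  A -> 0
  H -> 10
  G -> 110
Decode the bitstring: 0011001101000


Decoding step by step:
Bits 0 -> A
Bits 0 -> A
Bits 110 -> G
Bits 0 -> A
Bits 110 -> G
Bits 10 -> H
Bits 0 -> A
Bits 0 -> A


Decoded message: AAGAGHAA


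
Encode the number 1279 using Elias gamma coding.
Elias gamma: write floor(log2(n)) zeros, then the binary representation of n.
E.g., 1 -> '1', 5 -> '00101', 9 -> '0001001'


num_bits = floor(log2(1279)) + 1 = 11
leading_zeros = num_bits - 1 = 10
binary(1279) = 10011111111

Elias gamma(1279) = '0000000000' + '10011111111' = 000000000010011111111 (21 bits)


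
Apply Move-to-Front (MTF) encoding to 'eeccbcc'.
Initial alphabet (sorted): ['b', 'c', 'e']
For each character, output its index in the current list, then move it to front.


MTF encoding:
'e': index 2 in ['b', 'c', 'e'] -> ['e', 'b', 'c']
'e': index 0 in ['e', 'b', 'c'] -> ['e', 'b', 'c']
'c': index 2 in ['e', 'b', 'c'] -> ['c', 'e', 'b']
'c': index 0 in ['c', 'e', 'b'] -> ['c', 'e', 'b']
'b': index 2 in ['c', 'e', 'b'] -> ['b', 'c', 'e']
'c': index 1 in ['b', 'c', 'e'] -> ['c', 'b', 'e']
'c': index 0 in ['c', 'b', 'e'] -> ['c', 'b', 'e']


Output: [2, 0, 2, 0, 2, 1, 0]


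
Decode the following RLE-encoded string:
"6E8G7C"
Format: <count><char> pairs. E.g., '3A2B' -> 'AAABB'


Expanding each <count><char> pair:
  6E -> 'EEEEEE'
  8G -> 'GGGGGGGG'
  7C -> 'CCCCCCC'

Decoded = EEEEEEGGGGGGGGCCCCCCC


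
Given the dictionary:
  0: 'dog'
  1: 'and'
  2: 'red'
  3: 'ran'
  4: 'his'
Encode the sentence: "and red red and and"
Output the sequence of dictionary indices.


Look up each word in the dictionary:
  'and' -> 1
  'red' -> 2
  'red' -> 2
  'and' -> 1
  'and' -> 1

Encoded: [1, 2, 2, 1, 1]


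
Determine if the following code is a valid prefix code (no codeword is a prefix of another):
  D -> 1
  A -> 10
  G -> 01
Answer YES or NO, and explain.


Checking each pair (does one codeword prefix another?):
  D='1' vs A='10': prefix -- VIOLATION

NO -- this is NOT a valid prefix code. D (1) is a prefix of A (10).


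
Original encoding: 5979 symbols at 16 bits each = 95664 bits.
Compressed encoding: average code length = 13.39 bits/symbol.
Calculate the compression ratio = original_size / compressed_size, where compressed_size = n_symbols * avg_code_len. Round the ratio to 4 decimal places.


original_size = n_symbols * orig_bits = 5979 * 16 = 95664 bits
compressed_size = n_symbols * avg_code_len = 5979 * 13.39 = 80058.81 bits
ratio = original_size / compressed_size = 95664 / 80058.81 = 1.1949

Compression ratio = 1.1949


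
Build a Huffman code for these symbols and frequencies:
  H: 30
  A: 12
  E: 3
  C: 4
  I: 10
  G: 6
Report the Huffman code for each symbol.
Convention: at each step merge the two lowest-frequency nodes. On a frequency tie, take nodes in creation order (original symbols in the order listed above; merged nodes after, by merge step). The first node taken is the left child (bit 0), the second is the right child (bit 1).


Huffman tree construction:
Step 1: Merge E(3) + C(4) = 7
Step 2: Merge G(6) + (E+C)(7) = 13
Step 3: Merge I(10) + A(12) = 22
Step 4: Merge (G+(E+C))(13) + (I+A)(22) = 35
Step 5: Merge H(30) + ((G+(E+C))+(I+A))(35) = 65
Read each symbol's code off the tree from the root (left child = 0, right child = 1).

Codes:
  H: 0 (length 1)
  A: 111 (length 3)
  E: 1010 (length 4)
  C: 1011 (length 4)
  I: 110 (length 3)
  G: 100 (length 3)
Average code length: 142/65 = 2.1846 bits/symbol


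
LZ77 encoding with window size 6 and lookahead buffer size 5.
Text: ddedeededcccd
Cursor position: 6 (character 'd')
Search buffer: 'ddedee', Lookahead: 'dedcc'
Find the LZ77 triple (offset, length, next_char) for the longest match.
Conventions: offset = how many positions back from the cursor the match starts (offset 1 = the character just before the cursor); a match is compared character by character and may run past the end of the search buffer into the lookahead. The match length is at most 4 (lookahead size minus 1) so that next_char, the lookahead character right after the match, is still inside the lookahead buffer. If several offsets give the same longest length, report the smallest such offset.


Try each offset into the search buffer:
  offset=1 (pos 5, char 'e'): match length 0
  offset=2 (pos 4, char 'e'): match length 0
  offset=3 (pos 3, char 'd'): match length 2
  offset=4 (pos 2, char 'e'): match length 0
  offset=5 (pos 1, char 'd'): match length 3
  offset=6 (pos 0, char 'd'): match length 1
Longest match has length 3 at offset 5.
next_char = character at position 6 + 3 = 9 -> 'c'

Best match: offset=5, length=3 (matching 'ded' starting at position 1)
LZ77 triple: (5, 3, 'c')


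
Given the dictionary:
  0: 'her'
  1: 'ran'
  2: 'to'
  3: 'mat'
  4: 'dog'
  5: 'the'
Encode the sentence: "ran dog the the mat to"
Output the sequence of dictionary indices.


Look up each word in the dictionary:
  'ran' -> 1
  'dog' -> 4
  'the' -> 5
  'the' -> 5
  'mat' -> 3
  'to' -> 2

Encoded: [1, 4, 5, 5, 3, 2]


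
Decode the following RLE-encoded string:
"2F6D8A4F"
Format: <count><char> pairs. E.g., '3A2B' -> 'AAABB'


Expanding each <count><char> pair:
  2F -> 'FF'
  6D -> 'DDDDDD'
  8A -> 'AAAAAAAA'
  4F -> 'FFFF'

Decoded = FFDDDDDDAAAAAAAAFFFF


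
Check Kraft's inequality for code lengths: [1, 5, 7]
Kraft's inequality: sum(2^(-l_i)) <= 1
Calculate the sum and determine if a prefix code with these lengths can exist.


Sum = 2^(-1) + 2^(-5) + 2^(-7)
    = 0.5 + 0.03125 + 0.0078125
    = 69/128 = 0.5390625
Since 0.5390625 <= 1, Kraft's inequality IS satisfied.
A prefix code with these lengths CAN exist.

Kraft sum = 0.5390625. Satisfied.


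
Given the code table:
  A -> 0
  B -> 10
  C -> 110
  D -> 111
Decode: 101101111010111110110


Decoding:
10 -> B
110 -> C
111 -> D
10 -> B
10 -> B
111 -> D
110 -> C
110 -> C


Result: BCDBBDCC


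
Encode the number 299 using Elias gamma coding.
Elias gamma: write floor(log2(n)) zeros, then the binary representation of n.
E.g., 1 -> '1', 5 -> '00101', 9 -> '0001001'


num_bits = floor(log2(299)) + 1 = 9
leading_zeros = num_bits - 1 = 8
binary(299) = 100101011

Elias gamma(299) = '00000000' + '100101011' = 00000000100101011 (17 bits)


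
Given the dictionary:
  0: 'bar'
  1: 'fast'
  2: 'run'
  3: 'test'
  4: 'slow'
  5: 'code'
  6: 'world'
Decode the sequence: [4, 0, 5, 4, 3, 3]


Look up each index in the dictionary:
  4 -> 'slow'
  0 -> 'bar'
  5 -> 'code'
  4 -> 'slow'
  3 -> 'test'
  3 -> 'test'

Decoded: "slow bar code slow test test"


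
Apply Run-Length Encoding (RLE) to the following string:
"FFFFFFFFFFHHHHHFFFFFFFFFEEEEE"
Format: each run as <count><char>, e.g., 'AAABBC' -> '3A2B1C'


Scanning runs left to right:
  i=0: run of 'F' x 10 -> '10F'
  i=10: run of 'H' x 5 -> '5H'
  i=15: run of 'F' x 9 -> '9F'
  i=24: run of 'E' x 5 -> '5E'

RLE = 10F5H9F5E


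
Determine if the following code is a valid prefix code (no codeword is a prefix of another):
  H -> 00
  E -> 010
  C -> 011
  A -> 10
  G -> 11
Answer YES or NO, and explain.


Checking each pair (does one codeword prefix another?):
  H='00' vs E='010': no prefix
  H='00' vs C='011': no prefix
  H='00' vs A='10': no prefix
  H='00' vs G='11': no prefix
  E='010' vs H='00': no prefix
  E='010' vs C='011': no prefix
  E='010' vs A='10': no prefix
  E='010' vs G='11': no prefix
  C='011' vs H='00': no prefix
  C='011' vs E='010': no prefix
  C='011' vs A='10': no prefix
  C='011' vs G='11': no prefix
  A='10' vs H='00': no prefix
  A='10' vs E='010': no prefix
  A='10' vs C='011': no prefix
  A='10' vs G='11': no prefix
  G='11' vs H='00': no prefix
  G='11' vs E='010': no prefix
  G='11' vs C='011': no prefix
  G='11' vs A='10': no prefix
No violation found over all pairs.

YES -- this is a valid prefix code. No codeword is a prefix of any other codeword.


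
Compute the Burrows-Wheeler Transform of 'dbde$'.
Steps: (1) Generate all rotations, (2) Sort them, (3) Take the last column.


Rotations (sorted):
  0: $dbde -> last char: e
  1: bde$d -> last char: d
  2: dbde$ -> last char: $
  3: de$db -> last char: b
  4: e$dbd -> last char: d


BWT = ed$bd


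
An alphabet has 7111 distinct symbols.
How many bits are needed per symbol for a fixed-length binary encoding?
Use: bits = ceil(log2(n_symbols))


log2(7111) = 12.7958
Bracket: 2^12 = 4096 < 7111 <= 2^13 = 8192
So ceil(log2(7111)) = 13

bits = ceil(log2(7111)) = ceil(12.7958) = 13 bits


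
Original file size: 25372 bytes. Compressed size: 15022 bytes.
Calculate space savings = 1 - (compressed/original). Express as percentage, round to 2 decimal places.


ratio = compressed/original = 15022/25372 = 0.59207
savings = 1 - ratio = 1 - 0.59207 = 0.40793
as a percentage: 0.40793 * 100 = 40.79%

Space savings = 1 - 15022/25372 = 40.79%


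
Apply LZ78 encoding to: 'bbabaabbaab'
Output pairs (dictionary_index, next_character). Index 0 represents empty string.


LZ78 encoding steps:
Dictionary: {0: ''}
Step 1: w='' (idx 0), next='b' -> output (0, 'b'), add 'b' as idx 1
Step 2: w='b' (idx 1), next='a' -> output (1, 'a'), add 'ba' as idx 2
Step 3: w='ba' (idx 2), next='a' -> output (2, 'a'), add 'baa' as idx 3
Step 4: w='b' (idx 1), next='b' -> output (1, 'b'), add 'bb' as idx 4
Step 5: w='' (idx 0), next='a' -> output (0, 'a'), add 'a' as idx 5
Step 6: w='a' (idx 5), next='b' -> output (5, 'b'), add 'ab' as idx 6


Encoded: [(0, 'b'), (1, 'a'), (2, 'a'), (1, 'b'), (0, 'a'), (5, 'b')]


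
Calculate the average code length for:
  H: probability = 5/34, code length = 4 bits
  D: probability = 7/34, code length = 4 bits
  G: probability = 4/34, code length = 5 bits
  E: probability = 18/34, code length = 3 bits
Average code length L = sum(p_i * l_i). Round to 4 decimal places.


Weighted contributions p_i * l_i:
  H: (5/34) * 4 = 20/34
  D: (7/34) * 4 = 28/34
  G: (4/34) * 5 = 20/34
  E: (18/34) * 3 = 54/34
Sum = (20 + 28 + 20 + 54)/34 = 122/34

L = 122/34 = 3.5882 bits/symbol


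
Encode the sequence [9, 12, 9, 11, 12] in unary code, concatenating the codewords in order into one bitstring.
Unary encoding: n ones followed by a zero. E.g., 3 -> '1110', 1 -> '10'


Encode each number as n ones followed by a terminating 0:
  9 -> 1111111110 (10 bits)
  12 -> 1111111111110 (13 bits)
  9 -> 1111111110 (10 bits)
  11 -> 111111111110 (12 bits)
  12 -> 1111111111110 (13 bits)
Total length = 10 + 13 + 10 + 12 + 13 = 58 bits.

Unary([9, 12, 9, 11, 12]) = 1111111110111111111111011111111101111111111101111111111110 (58 bits)


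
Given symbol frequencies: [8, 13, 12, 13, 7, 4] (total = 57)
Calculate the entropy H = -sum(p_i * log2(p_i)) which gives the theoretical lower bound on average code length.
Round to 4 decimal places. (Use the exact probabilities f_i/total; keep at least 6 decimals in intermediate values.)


Per-symbol terms -p_i * log2(p_i) with p_i = f_i/57:
  p = 8/57 = 0.140351: log2(p) = -2.832890, -p*log2(p) = 0.397599
  p = 13/57 = 0.228070: log2(p) = -2.132450, -p*log2(p) = 0.486348
  p = 12/57 = 0.210526: log2(p) = -2.247928, -p*log2(p) = 0.473248
  p = 13/57 = 0.228070: log2(p) = -2.132450, -p*log2(p) = 0.486348
  p = 7/57 = 0.122807: log2(p) = -3.025535, -p*log2(p) = 0.371557
  p = 4/57 = 0.070175: log2(p) = -3.832890, -p*log2(p) = 0.268975
H = 0.397599 + 0.486348 + 0.473248 + 0.486348 + 0.371557 + 0.268975 = 2.484075

H = 2.4841 bits/symbol


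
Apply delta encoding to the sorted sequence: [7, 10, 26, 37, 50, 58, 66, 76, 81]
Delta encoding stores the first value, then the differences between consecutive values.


First value: 7
Deltas:
  10 - 7 = 3
  26 - 10 = 16
  37 - 26 = 11
  50 - 37 = 13
  58 - 50 = 8
  66 - 58 = 8
  76 - 66 = 10
  81 - 76 = 5


Delta encoded: [7, 3, 16, 11, 13, 8, 8, 10, 5]


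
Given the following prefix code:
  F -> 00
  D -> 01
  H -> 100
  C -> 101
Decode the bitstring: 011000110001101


Decoding step by step:
Bits 01 -> D
Bits 100 -> H
Bits 01 -> D
Bits 100 -> H
Bits 01 -> D
Bits 101 -> C


Decoded message: DHDHDC


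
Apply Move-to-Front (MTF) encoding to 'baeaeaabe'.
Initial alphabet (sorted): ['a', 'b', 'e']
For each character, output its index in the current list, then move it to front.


MTF encoding:
'b': index 1 in ['a', 'b', 'e'] -> ['b', 'a', 'e']
'a': index 1 in ['b', 'a', 'e'] -> ['a', 'b', 'e']
'e': index 2 in ['a', 'b', 'e'] -> ['e', 'a', 'b']
'a': index 1 in ['e', 'a', 'b'] -> ['a', 'e', 'b']
'e': index 1 in ['a', 'e', 'b'] -> ['e', 'a', 'b']
'a': index 1 in ['e', 'a', 'b'] -> ['a', 'e', 'b']
'a': index 0 in ['a', 'e', 'b'] -> ['a', 'e', 'b']
'b': index 2 in ['a', 'e', 'b'] -> ['b', 'a', 'e']
'e': index 2 in ['b', 'a', 'e'] -> ['e', 'b', 'a']


Output: [1, 1, 2, 1, 1, 1, 0, 2, 2]


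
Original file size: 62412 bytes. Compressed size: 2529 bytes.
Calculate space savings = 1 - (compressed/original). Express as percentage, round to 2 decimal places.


ratio = compressed/original = 2529/62412 = 0.040521
savings = 1 - ratio = 1 - 0.040521 = 0.959479
as a percentage: 0.959479 * 100 = 95.95%

Space savings = 1 - 2529/62412 = 95.95%


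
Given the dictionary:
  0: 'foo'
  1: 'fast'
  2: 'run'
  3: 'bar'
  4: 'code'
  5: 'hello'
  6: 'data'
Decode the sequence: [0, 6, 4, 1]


Look up each index in the dictionary:
  0 -> 'foo'
  6 -> 'data'
  4 -> 'code'
  1 -> 'fast'

Decoded: "foo data code fast"


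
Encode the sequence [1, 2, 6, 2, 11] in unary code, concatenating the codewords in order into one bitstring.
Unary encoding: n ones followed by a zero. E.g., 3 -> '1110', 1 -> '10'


Encode each number as n ones followed by a terminating 0:
  1 -> 10 (2 bits)
  2 -> 110 (3 bits)
  6 -> 1111110 (7 bits)
  2 -> 110 (3 bits)
  11 -> 111111111110 (12 bits)
Total length = 2 + 3 + 7 + 3 + 12 = 27 bits.

Unary([1, 2, 6, 2, 11]) = 101101111110110111111111110 (27 bits)


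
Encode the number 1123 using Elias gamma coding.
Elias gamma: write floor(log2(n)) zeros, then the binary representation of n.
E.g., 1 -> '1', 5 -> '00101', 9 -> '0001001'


num_bits = floor(log2(1123)) + 1 = 11
leading_zeros = num_bits - 1 = 10
binary(1123) = 10001100011

Elias gamma(1123) = '0000000000' + '10001100011' = 000000000010001100011 (21 bits)


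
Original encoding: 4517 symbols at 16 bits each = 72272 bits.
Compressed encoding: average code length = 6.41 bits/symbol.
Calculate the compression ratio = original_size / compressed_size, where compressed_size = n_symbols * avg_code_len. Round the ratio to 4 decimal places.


original_size = n_symbols * orig_bits = 4517 * 16 = 72272 bits
compressed_size = n_symbols * avg_code_len = 4517 * 6.41 = 28953.97 bits
ratio = original_size / compressed_size = 72272 / 28953.97 = 2.4961

Compression ratio = 2.4961


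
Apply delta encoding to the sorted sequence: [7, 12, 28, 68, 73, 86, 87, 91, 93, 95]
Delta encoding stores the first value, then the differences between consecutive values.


First value: 7
Deltas:
  12 - 7 = 5
  28 - 12 = 16
  68 - 28 = 40
  73 - 68 = 5
  86 - 73 = 13
  87 - 86 = 1
  91 - 87 = 4
  93 - 91 = 2
  95 - 93 = 2


Delta encoded: [7, 5, 16, 40, 5, 13, 1, 4, 2, 2]


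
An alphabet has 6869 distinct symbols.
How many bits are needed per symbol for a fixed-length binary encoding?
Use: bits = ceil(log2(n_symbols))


log2(6869) = 12.7459
Bracket: 2^12 = 4096 < 6869 <= 2^13 = 8192
So ceil(log2(6869)) = 13

bits = ceil(log2(6869)) = ceil(12.7459) = 13 bits


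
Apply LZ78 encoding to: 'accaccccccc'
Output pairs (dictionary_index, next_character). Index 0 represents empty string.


LZ78 encoding steps:
Dictionary: {0: ''}
Step 1: w='' (idx 0), next='a' -> output (0, 'a'), add 'a' as idx 1
Step 2: w='' (idx 0), next='c' -> output (0, 'c'), add 'c' as idx 2
Step 3: w='c' (idx 2), next='a' -> output (2, 'a'), add 'ca' as idx 3
Step 4: w='c' (idx 2), next='c' -> output (2, 'c'), add 'cc' as idx 4
Step 5: w='cc' (idx 4), next='c' -> output (4, 'c'), add 'ccc' as idx 5
Step 6: w='cc' (idx 4), end of input -> output (4, '')


Encoded: [(0, 'a'), (0, 'c'), (2, 'a'), (2, 'c'), (4, 'c'), (4, '')]


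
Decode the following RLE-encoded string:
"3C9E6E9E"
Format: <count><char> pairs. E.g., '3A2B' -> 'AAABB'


Expanding each <count><char> pair:
  3C -> 'CCC'
  9E -> 'EEEEEEEEE'
  6E -> 'EEEEEE'
  9E -> 'EEEEEEEEE'

Decoded = CCCEEEEEEEEEEEEEEEEEEEEEEEE


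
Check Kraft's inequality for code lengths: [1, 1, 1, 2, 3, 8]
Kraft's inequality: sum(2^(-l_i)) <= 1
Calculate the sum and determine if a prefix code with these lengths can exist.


Sum = 2^(-1) + 2^(-1) + 2^(-1) + 2^(-2) + 2^(-3) + 2^(-8)
    = 0.5 + 0.5 + 0.5 + 0.25 + 0.125 + 0.00390625
    = 481/256 = 1.87890625
Since 1.87890625 > 1, Kraft's inequality is NOT satisfied.
A prefix code with these lengths CANNOT exist.

Kraft sum = 1.87890625. Not satisfied.


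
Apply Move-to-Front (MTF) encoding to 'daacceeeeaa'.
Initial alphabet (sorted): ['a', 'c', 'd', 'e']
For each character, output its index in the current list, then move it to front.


MTF encoding:
'd': index 2 in ['a', 'c', 'd', 'e'] -> ['d', 'a', 'c', 'e']
'a': index 1 in ['d', 'a', 'c', 'e'] -> ['a', 'd', 'c', 'e']
'a': index 0 in ['a', 'd', 'c', 'e'] -> ['a', 'd', 'c', 'e']
'c': index 2 in ['a', 'd', 'c', 'e'] -> ['c', 'a', 'd', 'e']
'c': index 0 in ['c', 'a', 'd', 'e'] -> ['c', 'a', 'd', 'e']
'e': index 3 in ['c', 'a', 'd', 'e'] -> ['e', 'c', 'a', 'd']
'e': index 0 in ['e', 'c', 'a', 'd'] -> ['e', 'c', 'a', 'd']
'e': index 0 in ['e', 'c', 'a', 'd'] -> ['e', 'c', 'a', 'd']
'e': index 0 in ['e', 'c', 'a', 'd'] -> ['e', 'c', 'a', 'd']
'a': index 2 in ['e', 'c', 'a', 'd'] -> ['a', 'e', 'c', 'd']
'a': index 0 in ['a', 'e', 'c', 'd'] -> ['a', 'e', 'c', 'd']


Output: [2, 1, 0, 2, 0, 3, 0, 0, 0, 2, 0]


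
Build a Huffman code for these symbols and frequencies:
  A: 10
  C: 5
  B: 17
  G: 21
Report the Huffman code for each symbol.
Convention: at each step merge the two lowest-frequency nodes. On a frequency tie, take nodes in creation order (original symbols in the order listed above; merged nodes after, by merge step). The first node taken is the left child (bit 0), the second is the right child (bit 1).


Huffman tree construction:
Step 1: Merge C(5) + A(10) = 15
Step 2: Merge (C+A)(15) + B(17) = 32
Step 3: Merge G(21) + ((C+A)+B)(32) = 53
Read each symbol's code off the tree from the root (left child = 0, right child = 1).

Codes:
  A: 101 (length 3)
  C: 100 (length 3)
  B: 11 (length 2)
  G: 0 (length 1)
Average code length: 100/53 = 1.8868 bits/symbol


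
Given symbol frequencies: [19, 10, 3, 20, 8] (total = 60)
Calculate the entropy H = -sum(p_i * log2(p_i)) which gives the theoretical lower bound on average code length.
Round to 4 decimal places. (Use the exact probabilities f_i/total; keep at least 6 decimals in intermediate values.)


Per-symbol terms -p_i * log2(p_i) with p_i = f_i/60:
  p = 19/60 = 0.316667: log2(p) = -1.658963, -p*log2(p) = 0.525338
  p = 10/60 = 0.166667: log2(p) = -2.584963, -p*log2(p) = 0.430827
  p = 3/60 = 0.050000: log2(p) = -4.321928, -p*log2(p) = 0.216096
  p = 20/60 = 0.333333: log2(p) = -1.584963, -p*log2(p) = 0.528321
  p = 8/60 = 0.133333: log2(p) = -2.906891, -p*log2(p) = 0.387585
H = 0.525338 + 0.430827 + 0.216096 + 0.528321 + 0.387585 = 2.088167

H = 2.0882 bits/symbol


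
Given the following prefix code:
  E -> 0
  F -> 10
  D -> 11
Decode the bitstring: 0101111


Decoding step by step:
Bits 0 -> E
Bits 10 -> F
Bits 11 -> D
Bits 11 -> D


Decoded message: EFDD


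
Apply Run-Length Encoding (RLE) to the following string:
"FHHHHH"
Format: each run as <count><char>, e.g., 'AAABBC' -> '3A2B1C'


Scanning runs left to right:
  i=0: run of 'F' x 1 -> '1F'
  i=1: run of 'H' x 5 -> '5H'

RLE = 1F5H


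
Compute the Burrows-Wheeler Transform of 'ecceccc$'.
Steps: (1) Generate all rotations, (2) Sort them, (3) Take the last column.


Rotations (sorted):
  0: $ecceccc -> last char: c
  1: c$eccecc -> last char: c
  2: cc$eccec -> last char: c
  3: ccc$ecce -> last char: e
  4: cceccc$e -> last char: e
  5: ceccc$ec -> last char: c
  6: eccc$ecc -> last char: c
  7: ecceccc$ -> last char: $


BWT = ccceecc$


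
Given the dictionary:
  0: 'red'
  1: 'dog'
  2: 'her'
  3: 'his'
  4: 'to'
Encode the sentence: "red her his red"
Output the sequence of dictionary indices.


Look up each word in the dictionary:
  'red' -> 0
  'her' -> 2
  'his' -> 3
  'red' -> 0

Encoded: [0, 2, 3, 0]


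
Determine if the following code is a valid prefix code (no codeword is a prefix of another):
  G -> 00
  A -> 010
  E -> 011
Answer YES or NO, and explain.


Checking each pair (does one codeword prefix another?):
  G='00' vs A='010': no prefix
  G='00' vs E='011': no prefix
  A='010' vs G='00': no prefix
  A='010' vs E='011': no prefix
  E='011' vs G='00': no prefix
  E='011' vs A='010': no prefix
No violation found over all pairs.

YES -- this is a valid prefix code. No codeword is a prefix of any other codeword.


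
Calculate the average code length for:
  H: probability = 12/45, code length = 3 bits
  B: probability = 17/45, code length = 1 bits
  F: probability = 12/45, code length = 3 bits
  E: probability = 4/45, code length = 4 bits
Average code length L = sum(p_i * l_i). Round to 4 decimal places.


Weighted contributions p_i * l_i:
  H: (12/45) * 3 = 36/45
  B: (17/45) * 1 = 17/45
  F: (12/45) * 3 = 36/45
  E: (4/45) * 4 = 16/45
Sum = (36 + 17 + 36 + 16)/45 = 105/45

L = 105/45 = 2.3333 bits/symbol


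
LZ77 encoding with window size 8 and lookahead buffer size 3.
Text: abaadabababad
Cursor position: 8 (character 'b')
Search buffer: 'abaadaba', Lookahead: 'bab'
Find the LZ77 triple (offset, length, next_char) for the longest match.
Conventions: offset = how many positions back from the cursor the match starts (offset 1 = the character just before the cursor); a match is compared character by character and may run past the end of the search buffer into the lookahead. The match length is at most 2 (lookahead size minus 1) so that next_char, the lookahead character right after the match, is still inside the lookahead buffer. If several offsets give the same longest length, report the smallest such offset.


Try each offset into the search buffer:
  offset=1 (pos 7, char 'a'): match length 0
  offset=2 (pos 6, char 'b'): match length 2
  offset=3 (pos 5, char 'a'): match length 0
  offset=4 (pos 4, char 'd'): match length 0
  offset=5 (pos 3, char 'a'): match length 0
  offset=6 (pos 2, char 'a'): match length 0
  offset=7 (pos 1, char 'b'): match length 2
  offset=8 (pos 0, char 'a'): match length 0
Longest match has length 2, found at offsets 2, 7; take the smallest, offset 2.
next_char = character at position 8 + 2 = 10 -> 'b'

Best match: offset=2, length=2 (matching 'ba' starting at position 6)
LZ77 triple: (2, 2, 'b')


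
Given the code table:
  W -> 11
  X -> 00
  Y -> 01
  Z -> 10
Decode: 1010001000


Decoding:
10 -> Z
10 -> Z
00 -> X
10 -> Z
00 -> X


Result: ZZXZX


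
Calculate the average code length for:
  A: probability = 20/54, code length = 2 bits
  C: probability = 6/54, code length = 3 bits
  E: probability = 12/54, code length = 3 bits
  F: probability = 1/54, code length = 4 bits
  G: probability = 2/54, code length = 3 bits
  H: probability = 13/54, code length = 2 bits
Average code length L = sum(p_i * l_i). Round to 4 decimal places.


Weighted contributions p_i * l_i:
  A: (20/54) * 2 = 40/54
  C: (6/54) * 3 = 18/54
  E: (12/54) * 3 = 36/54
  F: (1/54) * 4 = 4/54
  G: (2/54) * 3 = 6/54
  H: (13/54) * 2 = 26/54
Sum = (40 + 18 + 36 + 4 + 6 + 26)/54 = 130/54

L = 130/54 = 2.4074 bits/symbol


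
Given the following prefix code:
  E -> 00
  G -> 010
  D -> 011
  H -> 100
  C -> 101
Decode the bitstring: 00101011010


Decoding step by step:
Bits 00 -> E
Bits 101 -> C
Bits 011 -> D
Bits 010 -> G


Decoded message: ECDG


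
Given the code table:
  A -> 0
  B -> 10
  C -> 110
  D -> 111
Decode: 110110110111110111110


Decoding:
110 -> C
110 -> C
110 -> C
111 -> D
110 -> C
111 -> D
110 -> C


Result: CCCDCDC


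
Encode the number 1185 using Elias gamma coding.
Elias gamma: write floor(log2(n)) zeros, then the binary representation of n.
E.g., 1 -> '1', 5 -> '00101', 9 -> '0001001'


num_bits = floor(log2(1185)) + 1 = 11
leading_zeros = num_bits - 1 = 10
binary(1185) = 10010100001

Elias gamma(1185) = '0000000000' + '10010100001' = 000000000010010100001 (21 bits)


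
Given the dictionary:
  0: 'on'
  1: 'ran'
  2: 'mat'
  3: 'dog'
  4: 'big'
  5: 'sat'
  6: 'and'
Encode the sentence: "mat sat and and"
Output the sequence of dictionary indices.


Look up each word in the dictionary:
  'mat' -> 2
  'sat' -> 5
  'and' -> 6
  'and' -> 6

Encoded: [2, 5, 6, 6]


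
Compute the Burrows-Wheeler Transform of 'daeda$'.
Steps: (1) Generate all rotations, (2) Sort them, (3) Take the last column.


Rotations (sorted):
  0: $daeda -> last char: a
  1: a$daed -> last char: d
  2: aeda$d -> last char: d
  3: da$dae -> last char: e
  4: daeda$ -> last char: $
  5: eda$da -> last char: a


BWT = adde$a


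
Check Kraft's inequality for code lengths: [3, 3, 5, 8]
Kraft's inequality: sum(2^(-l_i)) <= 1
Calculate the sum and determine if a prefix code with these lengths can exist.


Sum = 2^(-3) + 2^(-3) + 2^(-5) + 2^(-8)
    = 0.125 + 0.125 + 0.03125 + 0.00390625
    = 73/256 = 0.28515625
Since 0.28515625 <= 1, Kraft's inequality IS satisfied.
A prefix code with these lengths CAN exist.

Kraft sum = 0.28515625. Satisfied.


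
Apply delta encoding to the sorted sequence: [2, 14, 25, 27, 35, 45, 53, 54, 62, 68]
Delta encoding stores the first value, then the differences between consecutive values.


First value: 2
Deltas:
  14 - 2 = 12
  25 - 14 = 11
  27 - 25 = 2
  35 - 27 = 8
  45 - 35 = 10
  53 - 45 = 8
  54 - 53 = 1
  62 - 54 = 8
  68 - 62 = 6


Delta encoded: [2, 12, 11, 2, 8, 10, 8, 1, 8, 6]


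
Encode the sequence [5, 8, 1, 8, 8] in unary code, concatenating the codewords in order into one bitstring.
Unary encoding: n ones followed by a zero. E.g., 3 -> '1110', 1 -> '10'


Encode each number as n ones followed by a terminating 0:
  5 -> 111110 (6 bits)
  8 -> 111111110 (9 bits)
  1 -> 10 (2 bits)
  8 -> 111111110 (9 bits)
  8 -> 111111110 (9 bits)
Total length = 6 + 9 + 2 + 9 + 9 = 35 bits.

Unary([5, 8, 1, 8, 8]) = 11111011111111010111111110111111110 (35 bits)


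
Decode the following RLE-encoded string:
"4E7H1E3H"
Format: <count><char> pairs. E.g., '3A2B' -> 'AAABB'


Expanding each <count><char> pair:
  4E -> 'EEEE'
  7H -> 'HHHHHHH'
  1E -> 'E'
  3H -> 'HHH'

Decoded = EEEEHHHHHHHEHHH


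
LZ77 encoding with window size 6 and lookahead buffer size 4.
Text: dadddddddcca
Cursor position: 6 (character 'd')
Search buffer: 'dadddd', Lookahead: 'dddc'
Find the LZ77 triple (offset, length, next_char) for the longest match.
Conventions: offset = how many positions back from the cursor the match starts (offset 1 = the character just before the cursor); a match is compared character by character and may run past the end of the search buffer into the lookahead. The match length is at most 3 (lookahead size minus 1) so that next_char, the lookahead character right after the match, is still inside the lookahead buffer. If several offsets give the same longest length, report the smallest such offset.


Try each offset into the search buffer:
  offset=1 (pos 5, char 'd'): match length 3
  offset=2 (pos 4, char 'd'): match length 3
  offset=3 (pos 3, char 'd'): match length 3
  offset=4 (pos 2, char 'd'): match length 3
  offset=5 (pos 1, char 'a'): match length 0
  offset=6 (pos 0, char 'd'): match length 1
Longest match has length 3, found at offsets 1, 2, 3, 4; take the smallest, offset 1.
next_char = character at position 6 + 3 = 9 -> 'c'

Best match: offset=1, length=3 (matching 'ddd' starting at position 5)
LZ77 triple: (1, 3, 'c')


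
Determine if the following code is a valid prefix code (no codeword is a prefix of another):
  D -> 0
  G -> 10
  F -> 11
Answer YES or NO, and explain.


Checking each pair (does one codeword prefix another?):
  D='0' vs G='10': no prefix
  D='0' vs F='11': no prefix
  G='10' vs D='0': no prefix
  G='10' vs F='11': no prefix
  F='11' vs D='0': no prefix
  F='11' vs G='10': no prefix
No violation found over all pairs.

YES -- this is a valid prefix code. No codeword is a prefix of any other codeword.


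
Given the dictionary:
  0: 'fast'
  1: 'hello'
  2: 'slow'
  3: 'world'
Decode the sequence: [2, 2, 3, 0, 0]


Look up each index in the dictionary:
  2 -> 'slow'
  2 -> 'slow'
  3 -> 'world'
  0 -> 'fast'
  0 -> 'fast'

Decoded: "slow slow world fast fast"


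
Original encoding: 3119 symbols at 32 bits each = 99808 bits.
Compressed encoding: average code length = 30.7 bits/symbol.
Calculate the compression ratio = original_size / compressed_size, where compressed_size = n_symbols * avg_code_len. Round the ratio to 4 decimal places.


original_size = n_symbols * orig_bits = 3119 * 32 = 99808 bits
compressed_size = n_symbols * avg_code_len = 3119 * 30.7 = 95753.3 bits
ratio = original_size / compressed_size = 99808 / 95753.3 = 1.0423

Compression ratio = 1.0423


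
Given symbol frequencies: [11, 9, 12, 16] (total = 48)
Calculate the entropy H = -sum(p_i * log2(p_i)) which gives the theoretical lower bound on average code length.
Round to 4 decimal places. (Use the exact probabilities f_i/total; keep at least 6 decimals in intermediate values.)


Per-symbol terms -p_i * log2(p_i) with p_i = f_i/48:
  p = 11/48 = 0.229167: log2(p) = -2.125531, -p*log2(p) = 0.487101
  p = 9/48 = 0.187500: log2(p) = -2.415037, -p*log2(p) = 0.452820
  p = 12/48 = 0.250000: log2(p) = -2.000000, -p*log2(p) = 0.500000
  p = 16/48 = 0.333333: log2(p) = -1.584963, -p*log2(p) = 0.528321
H = 0.487101 + 0.452820 + 0.500000 + 0.528321 = 1.968242

H = 1.9682 bits/symbol


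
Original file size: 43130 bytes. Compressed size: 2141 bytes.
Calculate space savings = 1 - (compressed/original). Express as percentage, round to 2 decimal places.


ratio = compressed/original = 2141/43130 = 0.049641
savings = 1 - ratio = 1 - 0.049641 = 0.950359
as a percentage: 0.950359 * 100 = 95.04%

Space savings = 1 - 2141/43130 = 95.04%


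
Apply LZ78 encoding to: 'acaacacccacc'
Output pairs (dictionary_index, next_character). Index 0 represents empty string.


LZ78 encoding steps:
Dictionary: {0: ''}
Step 1: w='' (idx 0), next='a' -> output (0, 'a'), add 'a' as idx 1
Step 2: w='' (idx 0), next='c' -> output (0, 'c'), add 'c' as idx 2
Step 3: w='a' (idx 1), next='a' -> output (1, 'a'), add 'aa' as idx 3
Step 4: w='c' (idx 2), next='a' -> output (2, 'a'), add 'ca' as idx 4
Step 5: w='c' (idx 2), next='c' -> output (2, 'c'), add 'cc' as idx 5
Step 6: w='ca' (idx 4), next='c' -> output (4, 'c'), add 'cac' as idx 6
Step 7: w='c' (idx 2), end of input -> output (2, '')


Encoded: [(0, 'a'), (0, 'c'), (1, 'a'), (2, 'a'), (2, 'c'), (4, 'c'), (2, '')]


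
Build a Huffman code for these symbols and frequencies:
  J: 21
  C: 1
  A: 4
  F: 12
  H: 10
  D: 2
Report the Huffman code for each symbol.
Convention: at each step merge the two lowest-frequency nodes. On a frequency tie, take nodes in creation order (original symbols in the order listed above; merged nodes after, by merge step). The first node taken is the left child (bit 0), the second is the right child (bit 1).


Huffman tree construction:
Step 1: Merge C(1) + D(2) = 3
Step 2: Merge (C+D)(3) + A(4) = 7
Step 3: Merge ((C+D)+A)(7) + H(10) = 17
Step 4: Merge F(12) + (((C+D)+A)+H)(17) = 29
Step 5: Merge J(21) + (F+(((C+D)+A)+H))(29) = 50
Read each symbol's code off the tree from the root (left child = 0, right child = 1).

Codes:
  J: 0 (length 1)
  C: 11000 (length 5)
  A: 1101 (length 4)
  F: 10 (length 2)
  H: 111 (length 3)
  D: 11001 (length 5)
Average code length: 106/50 = 2.1200 bits/symbol


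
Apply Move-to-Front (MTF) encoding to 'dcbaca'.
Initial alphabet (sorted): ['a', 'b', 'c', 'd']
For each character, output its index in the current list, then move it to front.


MTF encoding:
'd': index 3 in ['a', 'b', 'c', 'd'] -> ['d', 'a', 'b', 'c']
'c': index 3 in ['d', 'a', 'b', 'c'] -> ['c', 'd', 'a', 'b']
'b': index 3 in ['c', 'd', 'a', 'b'] -> ['b', 'c', 'd', 'a']
'a': index 3 in ['b', 'c', 'd', 'a'] -> ['a', 'b', 'c', 'd']
'c': index 2 in ['a', 'b', 'c', 'd'] -> ['c', 'a', 'b', 'd']
'a': index 1 in ['c', 'a', 'b', 'd'] -> ['a', 'c', 'b', 'd']


Output: [3, 3, 3, 3, 2, 1]


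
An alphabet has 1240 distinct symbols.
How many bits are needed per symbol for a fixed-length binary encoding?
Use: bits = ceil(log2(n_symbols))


log2(1240) = 10.2761
Bracket: 2^10 = 1024 < 1240 <= 2^11 = 2048
So ceil(log2(1240)) = 11

bits = ceil(log2(1240)) = ceil(10.2761) = 11 bits
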